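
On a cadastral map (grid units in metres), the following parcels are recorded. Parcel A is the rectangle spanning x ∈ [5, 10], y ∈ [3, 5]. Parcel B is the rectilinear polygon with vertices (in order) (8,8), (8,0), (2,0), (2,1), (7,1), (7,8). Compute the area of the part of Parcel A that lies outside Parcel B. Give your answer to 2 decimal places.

|Parcel A| = 10, |Parcel A∩Parcel B| = 2.
|Parcel A ∖ Parcel B| = |Parcel A| − |Parcel A∩Parcel B| = 10 − 2 = 8.00.

8.00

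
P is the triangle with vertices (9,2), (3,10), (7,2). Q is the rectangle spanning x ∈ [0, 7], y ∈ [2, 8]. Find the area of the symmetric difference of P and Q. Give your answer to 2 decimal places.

|P| = 8, |Q| = 42, |P∩Q| = 4.8333.
|P △ Q| = |P| + |Q| − 2·|P∩Q| = 8 + 42 − 9.6667 = 40.33.

40.33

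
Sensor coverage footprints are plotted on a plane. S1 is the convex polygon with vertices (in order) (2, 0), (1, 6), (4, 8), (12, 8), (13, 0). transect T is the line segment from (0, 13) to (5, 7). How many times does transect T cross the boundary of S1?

1

The segment meets the boundary at (4.167,8).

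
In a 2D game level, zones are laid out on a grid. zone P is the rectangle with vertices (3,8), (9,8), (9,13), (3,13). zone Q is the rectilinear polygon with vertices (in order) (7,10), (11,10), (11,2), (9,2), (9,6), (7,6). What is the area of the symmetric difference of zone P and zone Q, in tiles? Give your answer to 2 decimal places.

46.00

|zone P| = 30, |zone Q| = 24, |zone P∩zone Q| = 4.
|zone P △ zone Q| = |zone P| + |zone Q| − 2·|zone P∩zone Q| = 30 + 24 − 8 = 46.00.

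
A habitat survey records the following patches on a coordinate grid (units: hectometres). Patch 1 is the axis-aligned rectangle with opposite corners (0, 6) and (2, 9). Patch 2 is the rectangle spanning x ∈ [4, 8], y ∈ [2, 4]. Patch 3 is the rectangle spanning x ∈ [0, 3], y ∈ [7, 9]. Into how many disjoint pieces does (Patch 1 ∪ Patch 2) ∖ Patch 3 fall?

(Patch 1 ∪ Patch 2) ∖ Patch 3 splits into 2 disjoint pieces (area 2, area 8).

2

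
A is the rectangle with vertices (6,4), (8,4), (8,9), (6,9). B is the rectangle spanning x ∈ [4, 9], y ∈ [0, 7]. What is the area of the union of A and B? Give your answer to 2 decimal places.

By inclusion–exclusion:
Individual areas: |A| = 10, |B| = 35.
|A∩B|: x∈[6,8], y∈[4,7] → 2·3 = 6.
|A ∪ B| = 45 − 6 = 39.00.

39.00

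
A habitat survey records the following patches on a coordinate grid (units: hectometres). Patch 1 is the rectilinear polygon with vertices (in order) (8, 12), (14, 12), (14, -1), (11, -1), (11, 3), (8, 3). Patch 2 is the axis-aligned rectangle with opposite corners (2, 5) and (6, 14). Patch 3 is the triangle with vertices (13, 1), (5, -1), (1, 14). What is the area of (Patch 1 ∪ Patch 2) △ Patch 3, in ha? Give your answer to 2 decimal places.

|Patch 1 ∪ Patch 2| = 102.
|(Patch 1 ∪ Patch 2) ∩ Patch 3| = 27.3667.
|(Patch 1 ∪ Patch 2) △ Patch 3| = 102 + 64 − 54.7333 = 111.27.

111.27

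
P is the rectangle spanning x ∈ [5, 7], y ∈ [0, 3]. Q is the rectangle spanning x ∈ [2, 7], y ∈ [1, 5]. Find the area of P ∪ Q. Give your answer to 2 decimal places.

By inclusion–exclusion:
Individual areas: |P| = 6, |Q| = 20.
|P∩Q|: x∈[5,7], y∈[1,3] → 2·2 = 4.
|P ∪ Q| = 26 − 4 = 22.00.

22.00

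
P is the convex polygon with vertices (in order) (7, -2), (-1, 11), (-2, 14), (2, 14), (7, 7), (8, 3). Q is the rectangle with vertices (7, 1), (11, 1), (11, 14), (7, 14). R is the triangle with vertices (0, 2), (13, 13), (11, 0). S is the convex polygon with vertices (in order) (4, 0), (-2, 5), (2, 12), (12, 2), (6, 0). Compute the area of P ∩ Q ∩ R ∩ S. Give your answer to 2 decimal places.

3.60

The intersection is the polygon with vertices (7,1), (7,7), (8,3), (7.6,1).
By the shoelace formula its area is 3.60.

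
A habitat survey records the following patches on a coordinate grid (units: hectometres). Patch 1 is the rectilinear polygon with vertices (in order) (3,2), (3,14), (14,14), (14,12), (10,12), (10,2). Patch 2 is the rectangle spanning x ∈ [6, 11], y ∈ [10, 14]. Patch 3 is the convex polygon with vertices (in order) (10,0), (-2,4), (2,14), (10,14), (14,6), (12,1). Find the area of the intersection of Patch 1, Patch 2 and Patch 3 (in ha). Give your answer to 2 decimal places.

The intersection is the polygon with vertices (10,12), (10,10), (6,10), (6,14), (10,14), (11,12).
By the shoelace formula its area is 17.00.

17.00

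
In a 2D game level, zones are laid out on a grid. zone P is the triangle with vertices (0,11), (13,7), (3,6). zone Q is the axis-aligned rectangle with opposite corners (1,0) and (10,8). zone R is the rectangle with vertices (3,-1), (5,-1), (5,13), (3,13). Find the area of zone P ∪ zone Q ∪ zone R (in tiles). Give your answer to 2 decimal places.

94.22

By inclusion–exclusion:
Individual areas: |zone P| = 26.5, |zone Q| = 72, |zone R| = 28.
|zone P∩zone Q| = 12.7404.
|zone P∩zone R| = 7.3385.
|zone Q∩zone R|: x∈[3,5], y∈[0,8] → 2·8 = 16.
|zone P∩zone Q∩zone R| = 3.8.
|zone P ∪ zone Q ∪ zone R| = 126.5 − 36.0788 + 3.8 = 94.22.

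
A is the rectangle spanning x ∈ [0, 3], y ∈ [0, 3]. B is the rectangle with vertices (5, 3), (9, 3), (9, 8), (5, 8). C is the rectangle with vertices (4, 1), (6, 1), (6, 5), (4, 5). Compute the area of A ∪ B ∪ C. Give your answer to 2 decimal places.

By inclusion–exclusion:
Individual areas: |A| = 9, |B| = 20, |C| = 8.
|A∩B| = 0 (no overlap).
|A∩C| = 0 (no overlap).
|B∩C|: x∈[5,6], y∈[3,5] → 1·2 = 2.
|A∩B∩C| = 0.
|A ∪ B ∪ C| = 37 − 2 + 0 = 35.00.

35.00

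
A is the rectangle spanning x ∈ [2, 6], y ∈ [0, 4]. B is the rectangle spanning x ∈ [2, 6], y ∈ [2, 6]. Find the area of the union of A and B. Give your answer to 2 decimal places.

By inclusion–exclusion:
Individual areas: |A| = 16, |B| = 16.
|A∩B|: x∈[2,6], y∈[2,4] → 4·2 = 8.
|A ∪ B| = 32 − 8 = 24.00.

24.00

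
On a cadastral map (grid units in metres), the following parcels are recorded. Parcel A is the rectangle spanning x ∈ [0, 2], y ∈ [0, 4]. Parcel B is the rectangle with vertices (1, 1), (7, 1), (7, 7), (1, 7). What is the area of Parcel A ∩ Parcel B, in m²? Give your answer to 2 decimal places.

|Parcel A∩Parcel B|: x∈[1,2], y∈[1,4] → 1·3 = 3.

3.00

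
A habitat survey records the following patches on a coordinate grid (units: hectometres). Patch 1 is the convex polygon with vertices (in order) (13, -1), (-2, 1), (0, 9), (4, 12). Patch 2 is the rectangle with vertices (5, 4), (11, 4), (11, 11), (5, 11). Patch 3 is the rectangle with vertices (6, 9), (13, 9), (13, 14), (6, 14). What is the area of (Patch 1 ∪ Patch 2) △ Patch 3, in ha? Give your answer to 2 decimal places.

143.62

|Patch 1 ∪ Patch 2| = 128.6239.
|(Patch 1 ∪ Patch 2) ∩ Patch 3| = 10.
|(Patch 1 ∪ Patch 2) △ Patch 3| = 128.6239 + 35 − 20 = 143.62.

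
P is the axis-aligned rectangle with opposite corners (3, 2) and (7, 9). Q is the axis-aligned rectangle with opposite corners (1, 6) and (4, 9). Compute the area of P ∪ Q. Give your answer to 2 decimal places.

34.00

By inclusion–exclusion:
Individual areas: |P| = 28, |Q| = 9.
|P∩Q|: x∈[3,4], y∈[6,9] → 1·3 = 3.
|P ∪ Q| = 37 − 3 = 34.00.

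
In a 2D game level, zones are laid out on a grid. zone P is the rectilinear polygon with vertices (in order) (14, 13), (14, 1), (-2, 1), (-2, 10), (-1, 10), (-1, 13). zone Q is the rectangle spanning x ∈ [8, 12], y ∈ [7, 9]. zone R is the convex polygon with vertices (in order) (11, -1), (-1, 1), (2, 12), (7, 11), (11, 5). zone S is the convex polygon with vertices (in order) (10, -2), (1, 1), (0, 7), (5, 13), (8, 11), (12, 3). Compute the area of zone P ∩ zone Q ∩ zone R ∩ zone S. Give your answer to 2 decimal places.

The intersection is the polygon with vertices (8.333,9), (9.667,7), (8,7), (8,9).
By the shoelace formula its area is 2.00.

2.00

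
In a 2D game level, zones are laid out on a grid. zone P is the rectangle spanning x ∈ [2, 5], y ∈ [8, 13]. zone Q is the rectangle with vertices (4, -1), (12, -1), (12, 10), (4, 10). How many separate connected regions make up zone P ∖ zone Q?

zone P ∖ zone Q is a single connected region.

1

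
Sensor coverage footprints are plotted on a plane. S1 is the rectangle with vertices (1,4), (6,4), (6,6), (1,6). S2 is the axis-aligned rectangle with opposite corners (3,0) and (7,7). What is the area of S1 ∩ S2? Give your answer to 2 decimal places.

6.00

|S1∩S2|: x∈[3,6], y∈[4,6] → 3·2 = 6.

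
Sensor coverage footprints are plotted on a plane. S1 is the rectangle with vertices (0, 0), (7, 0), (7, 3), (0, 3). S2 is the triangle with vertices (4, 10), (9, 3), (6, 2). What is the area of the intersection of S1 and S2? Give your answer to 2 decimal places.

The intersection is the polygon with vertices (7,3), (7,2.333), (6,2), (5.75,3).
By the shoelace formula its area is 0.96.

0.96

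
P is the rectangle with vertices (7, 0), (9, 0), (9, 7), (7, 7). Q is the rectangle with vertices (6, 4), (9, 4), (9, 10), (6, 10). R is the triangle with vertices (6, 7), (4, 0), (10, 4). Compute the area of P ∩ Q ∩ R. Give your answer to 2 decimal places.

3.00

The intersection is the polygon with vertices (7,4), (7,6.25), (9,4.75), (9,4).
By the shoelace formula its area is 3.00.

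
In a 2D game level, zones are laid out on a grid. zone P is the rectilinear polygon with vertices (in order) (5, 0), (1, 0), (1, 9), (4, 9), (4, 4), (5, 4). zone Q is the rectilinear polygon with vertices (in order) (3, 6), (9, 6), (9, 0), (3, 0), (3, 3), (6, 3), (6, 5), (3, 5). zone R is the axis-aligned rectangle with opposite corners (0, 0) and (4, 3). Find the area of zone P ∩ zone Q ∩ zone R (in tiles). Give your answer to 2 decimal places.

The intersection is the polygon with vertices (3,3), (4,3), (4,0), (3,0).
By the shoelace formula its area is 3.00.

3.00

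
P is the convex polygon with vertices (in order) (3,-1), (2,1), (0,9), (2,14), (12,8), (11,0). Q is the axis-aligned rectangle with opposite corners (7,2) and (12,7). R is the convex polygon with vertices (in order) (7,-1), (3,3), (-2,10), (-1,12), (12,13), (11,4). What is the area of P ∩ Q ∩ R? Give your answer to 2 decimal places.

The intersection is the polygon with vertices (7,2), (7,7), (11.333,7), (11,4), (9.4,2).
By the shoelace formula its area is 18.90.

18.90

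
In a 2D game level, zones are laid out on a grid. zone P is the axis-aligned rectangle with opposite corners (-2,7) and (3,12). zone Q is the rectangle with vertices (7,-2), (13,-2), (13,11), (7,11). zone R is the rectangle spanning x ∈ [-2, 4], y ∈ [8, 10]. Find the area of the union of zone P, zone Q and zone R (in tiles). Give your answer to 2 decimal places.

105.00

By inclusion–exclusion:
Individual areas: |zone P| = 25, |zone Q| = 78, |zone R| = 12.
|zone P∩zone Q| = 0 (no overlap).
|zone P∩zone R|: x∈[-2,3], y∈[8,10] → 5·2 = 10.
|zone Q∩zone R| = 0 (no overlap).
|zone P∩zone Q∩zone R| = 0.
|zone P ∪ zone Q ∪ zone R| = 115 − 10 + 0 = 105.00.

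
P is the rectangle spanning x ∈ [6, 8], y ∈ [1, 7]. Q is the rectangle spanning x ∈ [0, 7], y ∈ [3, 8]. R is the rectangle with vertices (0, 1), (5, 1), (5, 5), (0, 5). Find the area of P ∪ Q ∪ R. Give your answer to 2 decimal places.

By inclusion–exclusion:
Individual areas: |P| = 12, |Q| = 35, |R| = 20.
|P∩Q|: x∈[6,7], y∈[3,7] → 1·4 = 4.
|P∩R| = 0 (no overlap).
|Q∩R|: x∈[0,5], y∈[3,5] → 5·2 = 10.
|P∩Q∩R| = 0.
|P ∪ Q ∪ R| = 67 − 14 + 0 = 53.00.

53.00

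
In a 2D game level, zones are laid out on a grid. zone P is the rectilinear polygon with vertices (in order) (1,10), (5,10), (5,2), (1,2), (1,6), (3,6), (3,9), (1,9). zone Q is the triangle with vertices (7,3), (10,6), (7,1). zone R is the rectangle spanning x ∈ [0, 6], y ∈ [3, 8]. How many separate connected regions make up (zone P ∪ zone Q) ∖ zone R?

(zone P ∪ zone Q) ∖ zone R splits into 3 disjoint pieces (area 6, area 4, area 3).

3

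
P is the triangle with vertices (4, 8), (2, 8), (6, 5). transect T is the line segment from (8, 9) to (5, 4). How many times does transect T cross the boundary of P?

The segment meets the boundary at (5.724,5.207), (5.789,5.316).

2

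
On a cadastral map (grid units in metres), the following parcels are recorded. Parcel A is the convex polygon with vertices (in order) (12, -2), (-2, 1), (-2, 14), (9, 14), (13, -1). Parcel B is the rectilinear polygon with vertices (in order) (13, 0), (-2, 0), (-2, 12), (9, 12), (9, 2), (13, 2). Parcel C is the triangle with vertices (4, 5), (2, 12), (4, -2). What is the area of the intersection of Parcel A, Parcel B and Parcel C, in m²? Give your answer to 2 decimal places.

The intersection is the polygon with vertices (3.714,0), (2,12), (4,5), (4,0).
By the shoelace formula its area is 6.71.

6.71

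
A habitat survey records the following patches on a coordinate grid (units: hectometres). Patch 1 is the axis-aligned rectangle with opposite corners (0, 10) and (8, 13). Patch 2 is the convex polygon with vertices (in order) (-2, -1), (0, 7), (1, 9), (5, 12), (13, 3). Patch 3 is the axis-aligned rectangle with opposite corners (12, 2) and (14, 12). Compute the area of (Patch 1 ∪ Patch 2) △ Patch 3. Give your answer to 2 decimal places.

|Patch 1 ∪ Patch 2| = 120.5556.
|(Patch 1 ∪ Patch 2) ∩ Patch 3| = 0.6958.
|(Patch 1 ∪ Patch 2) △ Patch 3| = 120.5556 + 20 − 1.3917 = 139.16.

139.16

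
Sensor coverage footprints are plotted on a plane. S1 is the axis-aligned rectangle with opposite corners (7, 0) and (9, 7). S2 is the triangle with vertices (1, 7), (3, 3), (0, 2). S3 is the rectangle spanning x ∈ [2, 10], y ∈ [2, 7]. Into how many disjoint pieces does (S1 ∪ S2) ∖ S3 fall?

2

(S1 ∪ S2) ∖ S3 splits into 2 disjoint pieces (area 4, area 5.8333).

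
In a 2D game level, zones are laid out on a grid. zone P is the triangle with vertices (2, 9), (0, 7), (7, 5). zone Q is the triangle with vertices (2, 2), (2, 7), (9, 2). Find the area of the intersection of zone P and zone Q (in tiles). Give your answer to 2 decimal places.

The intersection is the polygon with vertices (2,6.429), (2,7), (3.333,6.048).
By the shoelace formula its area is 0.38.

0.38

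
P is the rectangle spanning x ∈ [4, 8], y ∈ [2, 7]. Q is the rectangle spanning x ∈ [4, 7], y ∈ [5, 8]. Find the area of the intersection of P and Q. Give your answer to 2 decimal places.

|P∩Q|: x∈[4,7], y∈[5,7] → 3·2 = 6.

6.00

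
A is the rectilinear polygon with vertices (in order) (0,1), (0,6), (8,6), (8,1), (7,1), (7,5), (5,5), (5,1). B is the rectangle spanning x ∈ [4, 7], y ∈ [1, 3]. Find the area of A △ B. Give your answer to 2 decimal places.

34.00

|A| = 32, |B| = 6, |A∩B| = 2.
|A △ B| = |A| + |B| − 2·|A∩B| = 32 + 6 − 4 = 34.00.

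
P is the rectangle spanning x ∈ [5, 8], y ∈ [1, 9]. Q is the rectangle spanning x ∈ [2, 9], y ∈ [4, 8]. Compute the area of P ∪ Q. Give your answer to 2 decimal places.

By inclusion–exclusion:
Individual areas: |P| = 24, |Q| = 28.
|P∩Q|: x∈[5,8], y∈[4,8] → 3·4 = 12.
|P ∪ Q| = 52 − 12 = 40.00.

40.00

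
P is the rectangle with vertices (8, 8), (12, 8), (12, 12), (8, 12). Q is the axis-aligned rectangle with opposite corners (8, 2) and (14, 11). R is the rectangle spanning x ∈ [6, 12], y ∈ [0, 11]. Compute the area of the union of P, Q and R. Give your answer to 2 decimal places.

88.00

By inclusion–exclusion:
Individual areas: |P| = 16, |Q| = 54, |R| = 66.
|P∩Q|: x∈[8,12], y∈[8,11] → 4·3 = 12.
|P∩R|: x∈[8,12], y∈[8,11] → 4·3 = 12.
|Q∩R|: x∈[8,12], y∈[2,11] → 4·9 = 36.
|P∩Q∩R| = 12.
|P ∪ Q ∪ R| = 136 − 60 + 12 = 88.00.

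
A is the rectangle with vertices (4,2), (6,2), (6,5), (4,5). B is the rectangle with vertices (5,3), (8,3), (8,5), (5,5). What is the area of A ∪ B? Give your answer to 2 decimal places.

10.00

By inclusion–exclusion:
Individual areas: |A| = 6, |B| = 6.
|A∩B|: x∈[5,6], y∈[3,5] → 1·2 = 2.
|A ∪ B| = 12 − 2 = 10.00.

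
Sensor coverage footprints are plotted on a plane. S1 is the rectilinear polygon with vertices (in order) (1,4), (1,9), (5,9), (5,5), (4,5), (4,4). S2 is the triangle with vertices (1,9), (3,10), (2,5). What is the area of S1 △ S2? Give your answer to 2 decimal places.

|S1| = 19, |S2| = 4.5, |S1∩S2| = 3.6.
|S1 △ S2| = |S1| + |S2| − 2·|S1∩S2| = 19 + 4.5 − 7.2 = 16.30.

16.30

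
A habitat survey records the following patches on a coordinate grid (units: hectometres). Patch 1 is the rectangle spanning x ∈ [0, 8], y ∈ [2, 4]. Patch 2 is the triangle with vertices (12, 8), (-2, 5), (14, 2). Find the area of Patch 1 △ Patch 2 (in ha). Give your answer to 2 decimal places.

|Patch 1| = 16, |Patch 2| = 45, |Patch 1∩Patch 2| = 2.0417.
|Patch 1 △ Patch 2| = |Patch 1| + |Patch 2| − 2·|Patch 1∩Patch 2| = 16 + 45 − 4.0833 = 56.92.

56.92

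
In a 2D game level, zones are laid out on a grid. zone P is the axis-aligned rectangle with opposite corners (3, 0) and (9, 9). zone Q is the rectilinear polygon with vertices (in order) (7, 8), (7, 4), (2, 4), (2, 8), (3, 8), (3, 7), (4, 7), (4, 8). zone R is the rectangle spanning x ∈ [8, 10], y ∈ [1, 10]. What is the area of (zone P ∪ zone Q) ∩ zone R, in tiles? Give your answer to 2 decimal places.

The region (zone P ∪ zone Q) ∩ zone R is the polygon with vertices (9,9), (9,1), (8,1), (8,9).
By the shoelace formula its area is 8.00.

8.00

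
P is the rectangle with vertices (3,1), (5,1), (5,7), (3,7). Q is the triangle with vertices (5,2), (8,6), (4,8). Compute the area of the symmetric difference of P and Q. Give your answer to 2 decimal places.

|P| = 12, |Q| = 11, |P∩Q| = 2.0833.
|P △ Q| = |P| + |Q| − 2·|P∩Q| = 12 + 11 − 4.1667 = 18.83.

18.83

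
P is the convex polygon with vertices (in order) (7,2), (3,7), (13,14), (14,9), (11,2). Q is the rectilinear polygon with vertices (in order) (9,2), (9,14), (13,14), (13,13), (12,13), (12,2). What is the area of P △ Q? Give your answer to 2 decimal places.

50.53

|P| = 74, |Q| = 37, |P∩Q| = 30.2333.
|P △ Q| = |P| + |Q| − 2·|P∩Q| = 74 + 37 − 60.4667 = 50.53.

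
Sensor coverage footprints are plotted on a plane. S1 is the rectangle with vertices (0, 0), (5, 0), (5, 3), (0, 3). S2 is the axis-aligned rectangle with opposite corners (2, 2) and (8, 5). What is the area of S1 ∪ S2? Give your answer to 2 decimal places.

30.00

By inclusion–exclusion:
Individual areas: |S1| = 15, |S2| = 18.
|S1∩S2|: x∈[2,5], y∈[2,3] → 3·1 = 3.
|S1 ∪ S2| = 33 − 3 = 30.00.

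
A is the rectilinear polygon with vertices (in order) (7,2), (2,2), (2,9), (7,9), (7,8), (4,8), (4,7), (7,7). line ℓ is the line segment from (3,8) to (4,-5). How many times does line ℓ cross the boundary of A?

1

The segment meets the boundary at (3.462,2).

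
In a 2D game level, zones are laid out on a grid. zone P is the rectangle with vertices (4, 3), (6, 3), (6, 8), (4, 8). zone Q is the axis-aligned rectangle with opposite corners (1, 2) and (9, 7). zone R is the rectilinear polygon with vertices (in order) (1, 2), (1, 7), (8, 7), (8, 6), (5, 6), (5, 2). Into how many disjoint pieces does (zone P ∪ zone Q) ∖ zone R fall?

2

(zone P ∪ zone Q) ∖ zone R splits into 2 disjoint pieces (area 2, area 17).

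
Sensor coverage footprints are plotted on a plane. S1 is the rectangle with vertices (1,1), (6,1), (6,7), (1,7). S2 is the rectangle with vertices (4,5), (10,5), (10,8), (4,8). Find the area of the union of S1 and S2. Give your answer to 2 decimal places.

By inclusion–exclusion:
Individual areas: |S1| = 30, |S2| = 18.
|S1∩S2|: x∈[4,6], y∈[5,7] → 2·2 = 4.
|S1 ∪ S2| = 48 − 4 = 44.00.

44.00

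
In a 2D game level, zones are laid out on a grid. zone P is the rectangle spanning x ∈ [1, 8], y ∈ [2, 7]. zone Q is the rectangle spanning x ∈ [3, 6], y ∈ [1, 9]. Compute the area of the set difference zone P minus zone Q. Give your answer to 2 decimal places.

20.00

|zone P∩zone Q|: x∈[3,6], y∈[2,7] → 3·5 = 15.
|zone P| = 35.
|zone P ∖ zone Q| = |zone P| − |zone P∩zone Q| = 35 − 15 = 20.00.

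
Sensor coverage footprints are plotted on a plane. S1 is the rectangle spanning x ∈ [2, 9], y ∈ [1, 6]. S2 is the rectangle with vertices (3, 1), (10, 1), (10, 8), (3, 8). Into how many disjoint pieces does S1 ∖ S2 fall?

1

S1 ∖ S2 is a single connected region.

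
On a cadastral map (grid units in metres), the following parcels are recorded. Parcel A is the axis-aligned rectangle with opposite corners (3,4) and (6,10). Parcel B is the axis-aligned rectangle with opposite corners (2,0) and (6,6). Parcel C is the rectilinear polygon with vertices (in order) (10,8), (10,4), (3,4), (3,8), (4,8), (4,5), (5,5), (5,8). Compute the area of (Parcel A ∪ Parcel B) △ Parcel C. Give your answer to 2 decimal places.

|Parcel A ∪ Parcel B| = 36.
|(Parcel A ∪ Parcel B) ∩ Parcel C| = 9.
|(Parcel A ∪ Parcel B) △ Parcel C| = 36 + 25 − 18 = 43.00.

43.00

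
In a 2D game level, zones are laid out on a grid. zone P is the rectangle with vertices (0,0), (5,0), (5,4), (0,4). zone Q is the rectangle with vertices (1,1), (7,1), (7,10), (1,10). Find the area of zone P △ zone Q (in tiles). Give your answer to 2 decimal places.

50.00

|zone P∩zone Q|: x∈[1,5], y∈[1,4] → 4·3 = 12.
|zone P △ zone Q| = |zone P| + |zone Q| − 2·|zone P∩zone Q| = 20 + 54 − 24 = 50.00.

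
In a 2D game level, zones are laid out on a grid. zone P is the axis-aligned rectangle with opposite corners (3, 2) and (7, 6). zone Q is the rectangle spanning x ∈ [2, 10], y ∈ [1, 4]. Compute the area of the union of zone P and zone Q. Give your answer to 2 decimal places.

By inclusion–exclusion:
Individual areas: |zone P| = 16, |zone Q| = 24.
|zone P∩zone Q|: x∈[3,7], y∈[2,4] → 4·2 = 8.
|zone P ∪ zone Q| = 40 − 8 = 32.00.

32.00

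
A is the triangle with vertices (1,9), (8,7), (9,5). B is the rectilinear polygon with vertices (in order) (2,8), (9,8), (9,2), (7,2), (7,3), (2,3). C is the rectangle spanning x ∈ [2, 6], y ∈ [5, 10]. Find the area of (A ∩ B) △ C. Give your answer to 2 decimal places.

|A ∩ B| = 5.25.
|(A ∩ B) ∩ C| = 1.9286.
|(A ∩ B) △ C| = 5.25 + 20 − 3.8571 = 21.39.

21.39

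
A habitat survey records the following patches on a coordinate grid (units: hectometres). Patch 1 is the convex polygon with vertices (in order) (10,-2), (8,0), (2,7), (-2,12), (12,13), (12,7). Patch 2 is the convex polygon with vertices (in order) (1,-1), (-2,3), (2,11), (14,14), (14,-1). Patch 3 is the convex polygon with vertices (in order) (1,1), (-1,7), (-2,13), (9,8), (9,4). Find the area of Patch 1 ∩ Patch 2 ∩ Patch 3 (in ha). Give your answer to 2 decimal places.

The intersection is the polygon with vertices (2,7), (0.769,8.539), (2,11), (2.258,11.065), (9,8), (9,4), (5.649,2.743).
By the shoelace formula its area is 40.50.

40.50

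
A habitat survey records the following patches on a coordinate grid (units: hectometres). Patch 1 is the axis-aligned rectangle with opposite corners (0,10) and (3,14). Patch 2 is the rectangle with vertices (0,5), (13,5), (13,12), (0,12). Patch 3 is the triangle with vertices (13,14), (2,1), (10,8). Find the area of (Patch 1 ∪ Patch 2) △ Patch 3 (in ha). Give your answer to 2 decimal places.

|Patch 1 ∪ Patch 2| = 97.
|(Patch 1 ∪ Patch 2) ∩ Patch 3| = 10.4341.
|(Patch 1 ∪ Patch 2) △ Patch 3| = 97 + 13.5 − 20.8681 = 89.63.

89.63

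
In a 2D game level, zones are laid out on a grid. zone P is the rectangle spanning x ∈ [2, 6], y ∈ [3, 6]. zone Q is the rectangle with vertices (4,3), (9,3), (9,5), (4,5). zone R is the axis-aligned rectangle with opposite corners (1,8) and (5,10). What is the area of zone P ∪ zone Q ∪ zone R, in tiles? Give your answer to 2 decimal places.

By inclusion–exclusion:
Individual areas: |zone P| = 12, |zone Q| = 10, |zone R| = 8.
|zone P∩zone Q|: x∈[4,6], y∈[3,5] → 2·2 = 4.
|zone P∩zone R| = 0 (no overlap).
|zone Q∩zone R| = 0 (no overlap).
|zone P∩zone Q∩zone R| = 0.
|zone P ∪ zone Q ∪ zone R| = 30 − 4 + 0 = 26.00.

26.00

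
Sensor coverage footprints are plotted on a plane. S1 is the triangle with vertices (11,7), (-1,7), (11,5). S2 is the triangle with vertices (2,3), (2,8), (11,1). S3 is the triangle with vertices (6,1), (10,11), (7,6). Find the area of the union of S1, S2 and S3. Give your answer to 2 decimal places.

By inclusion–exclusion:
Individual areas: |S1| = 12, |S2| = 22.5, |S3| = 5.
|S1∩S2| = 1.1981.
|S1∩S3| = 1.2805.
|S2∩S3| = 0.8897.
|S1∩S2∩S3| = 0.
|S1 ∪ S2 ∪ S3| = 39.5 − 3.3682 + 0 = 36.13.

36.13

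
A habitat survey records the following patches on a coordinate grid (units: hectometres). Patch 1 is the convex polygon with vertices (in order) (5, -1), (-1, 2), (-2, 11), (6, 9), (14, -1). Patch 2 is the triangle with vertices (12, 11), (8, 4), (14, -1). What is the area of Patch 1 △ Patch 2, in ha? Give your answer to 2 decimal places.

129.58

|Patch 1| = 111.5, |Patch 2| = 31, |Patch 1∩Patch 2| = 6.4583.
|Patch 1 △ Patch 2| = |Patch 1| + |Patch 2| − 2·|Patch 1∩Patch 2| = 111.5 + 31 − 12.9167 = 129.58.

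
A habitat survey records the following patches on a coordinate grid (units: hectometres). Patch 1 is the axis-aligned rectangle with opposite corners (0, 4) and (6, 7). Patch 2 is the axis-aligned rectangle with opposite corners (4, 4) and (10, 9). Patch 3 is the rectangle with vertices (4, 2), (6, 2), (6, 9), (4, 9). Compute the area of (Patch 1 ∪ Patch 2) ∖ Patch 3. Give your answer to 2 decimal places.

|Patch 1 ∪ Patch 2| = 42.
|(Patch 1 ∪ Patch 2) ∩ Patch 3| = 10.
|(Patch 1 ∪ Patch 2) ∖ Patch 3| = 42 − 10 = 32.00.

32.00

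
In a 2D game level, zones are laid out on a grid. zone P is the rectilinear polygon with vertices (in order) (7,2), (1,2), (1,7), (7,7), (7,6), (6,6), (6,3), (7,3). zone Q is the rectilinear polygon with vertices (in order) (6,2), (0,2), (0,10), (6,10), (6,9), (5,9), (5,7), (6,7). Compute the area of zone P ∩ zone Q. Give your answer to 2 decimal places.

The intersection is the polygon with vertices (1,2), (1,7), (5,7), (6,7), (6,6), (6,3), (6,2).
By the shoelace formula its area is 25.00.

25.00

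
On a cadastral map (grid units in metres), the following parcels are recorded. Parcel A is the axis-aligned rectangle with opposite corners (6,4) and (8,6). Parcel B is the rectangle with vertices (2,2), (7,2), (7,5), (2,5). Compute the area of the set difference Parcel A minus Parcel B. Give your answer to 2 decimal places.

3.00

|Parcel A∩Parcel B|: x∈[6,7], y∈[4,5] → 1·1 = 1.
|Parcel A| = 4.
|Parcel A ∖ Parcel B| = |Parcel A| − |Parcel A∩Parcel B| = 4 − 1 = 3.00.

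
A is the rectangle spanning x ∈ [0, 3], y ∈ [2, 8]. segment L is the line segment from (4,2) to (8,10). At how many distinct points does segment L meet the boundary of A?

The segment lies entirely outside A and never meets its boundary.

0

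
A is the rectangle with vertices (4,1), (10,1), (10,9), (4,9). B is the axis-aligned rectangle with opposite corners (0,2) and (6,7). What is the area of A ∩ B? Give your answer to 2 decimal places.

10.00

|A∩B|: x∈[4,6], y∈[2,7] → 2·5 = 10.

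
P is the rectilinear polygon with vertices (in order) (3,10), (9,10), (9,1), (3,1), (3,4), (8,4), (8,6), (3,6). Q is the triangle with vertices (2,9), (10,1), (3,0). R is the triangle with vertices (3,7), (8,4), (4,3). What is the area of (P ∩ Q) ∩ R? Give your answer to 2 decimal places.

2.73

|P ∩ Q| = 18.
|(P ∩ Q) ∩ R| = 2.73.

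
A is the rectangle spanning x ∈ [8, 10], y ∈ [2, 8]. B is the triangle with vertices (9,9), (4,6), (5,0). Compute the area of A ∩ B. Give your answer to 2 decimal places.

The intersection is the polygon with vertices (8,8), (8.556,8), (8,6.75).
By the shoelace formula its area is 0.35.

0.35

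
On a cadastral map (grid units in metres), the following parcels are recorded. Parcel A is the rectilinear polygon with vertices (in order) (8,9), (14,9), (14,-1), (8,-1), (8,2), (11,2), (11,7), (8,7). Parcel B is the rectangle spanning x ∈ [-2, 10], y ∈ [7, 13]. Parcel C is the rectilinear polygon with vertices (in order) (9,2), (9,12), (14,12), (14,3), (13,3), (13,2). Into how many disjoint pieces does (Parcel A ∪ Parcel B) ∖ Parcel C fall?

2

(Parcel A ∪ Parcel B) ∖ Parcel C splits into 2 disjoint pieces (area 19, area 67).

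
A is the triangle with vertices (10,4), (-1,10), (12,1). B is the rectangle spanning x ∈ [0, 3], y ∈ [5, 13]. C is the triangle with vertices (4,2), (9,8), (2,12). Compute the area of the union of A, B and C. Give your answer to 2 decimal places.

59.00

By inclusion–exclusion:
Individual areas: |A| = 10.5, |B| = 24, |C| = 31.
|A∩B| = 1.1014.
|A∩C| = 3.2513.
|B∩C| = 2.2143.
|A∩B∩C| = 0.069.
|A ∪ B ∪ C| = 65.5 − 6.567 + 0.069 = 59.00.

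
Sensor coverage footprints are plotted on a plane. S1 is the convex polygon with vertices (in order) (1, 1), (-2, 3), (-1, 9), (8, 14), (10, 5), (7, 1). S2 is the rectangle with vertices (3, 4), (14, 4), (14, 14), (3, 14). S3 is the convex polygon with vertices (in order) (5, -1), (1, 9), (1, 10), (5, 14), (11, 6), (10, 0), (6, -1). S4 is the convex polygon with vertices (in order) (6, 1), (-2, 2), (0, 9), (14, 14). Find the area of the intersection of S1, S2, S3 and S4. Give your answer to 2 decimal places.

The intersection is the polygon with vertices (3,4), (3,10.071), (6.901,11.465), (9.263,8.316), (9.592,6.837), (7.846,4).
By the shoelace formula its area is 39.02.

39.02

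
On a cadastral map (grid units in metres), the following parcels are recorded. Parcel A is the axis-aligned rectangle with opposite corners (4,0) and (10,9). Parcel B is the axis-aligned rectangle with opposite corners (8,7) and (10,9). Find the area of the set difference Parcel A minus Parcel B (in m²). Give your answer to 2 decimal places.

50.00

|Parcel A∩Parcel B|: x∈[8,10], y∈[7,9] → 2·2 = 4.
|Parcel A| = 54.
|Parcel A ∖ Parcel B| = |Parcel A| − |Parcel A∩Parcel B| = 54 − 4 = 50.00.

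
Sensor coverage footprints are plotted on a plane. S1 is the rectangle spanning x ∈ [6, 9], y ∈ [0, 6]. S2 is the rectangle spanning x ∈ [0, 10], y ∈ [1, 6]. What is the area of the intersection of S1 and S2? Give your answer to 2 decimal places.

|S1∩S2|: x∈[6,9], y∈[1,6] → 3·5 = 15.

15.00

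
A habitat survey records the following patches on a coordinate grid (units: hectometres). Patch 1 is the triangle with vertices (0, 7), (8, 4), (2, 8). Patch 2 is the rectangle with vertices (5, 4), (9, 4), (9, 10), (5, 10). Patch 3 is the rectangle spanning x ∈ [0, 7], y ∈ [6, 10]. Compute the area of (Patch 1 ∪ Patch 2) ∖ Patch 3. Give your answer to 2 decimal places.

|Patch 1 ∪ Patch 2| = 29.6875.
|(Patch 1 ∪ Patch 2) ∩ Patch 3| = 12.6667.
|(Patch 1 ∪ Patch 2) ∖ Patch 3| = 29.6875 − 12.6667 = 17.02.

17.02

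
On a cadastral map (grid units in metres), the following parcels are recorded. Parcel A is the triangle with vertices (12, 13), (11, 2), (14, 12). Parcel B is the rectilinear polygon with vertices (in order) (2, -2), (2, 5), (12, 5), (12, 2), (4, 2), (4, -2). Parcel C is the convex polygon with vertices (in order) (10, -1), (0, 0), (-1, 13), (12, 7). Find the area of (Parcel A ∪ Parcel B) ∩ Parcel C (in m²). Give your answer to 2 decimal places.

The region (Parcel A ∪ Parcel B) ∩ Parcel C is the polygon with vertices (4,2), (4,-0.4), (2,-0.2), (2,5), (11.273,5), (11.476,7.242), (12,7), (10.75,2).
By the shoelace formula its area is 32.81.

32.81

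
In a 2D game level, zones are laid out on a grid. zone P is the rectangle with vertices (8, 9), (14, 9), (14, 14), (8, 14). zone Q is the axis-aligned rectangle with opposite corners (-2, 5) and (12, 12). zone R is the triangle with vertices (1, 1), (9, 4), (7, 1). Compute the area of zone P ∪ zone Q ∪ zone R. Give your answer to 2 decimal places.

125.00

By inclusion–exclusion:
Individual areas: |zone P| = 30, |zone Q| = 98, |zone R| = 9.
|zone P∩zone Q|: x∈[8,12], y∈[9,12] → 4·3 = 12.
|zone P∩zone R| = 0.
|zone Q∩zone R| = 0.
|zone P∩zone Q∩zone R| = 0.
|zone P ∪ zone Q ∪ zone R| = 137 − 12 + 0 = 125.00.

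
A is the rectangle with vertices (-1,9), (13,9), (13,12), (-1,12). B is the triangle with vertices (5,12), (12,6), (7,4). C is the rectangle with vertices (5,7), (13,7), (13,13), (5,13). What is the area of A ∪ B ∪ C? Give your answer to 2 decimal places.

76.54

By inclusion–exclusion:
Individual areas: |A| = 42, |B| = 22, |C| = 48.
|A∩B| = 4.125.
|A∩C|: x∈[5,13], y∈[9,12] → 8·3 = 24.
|B∩C| = 11.4583.
|A∩B∩C| = 4.125.
|A ∪ B ∪ C| = 112 − 39.5833 + 4.125 = 76.54.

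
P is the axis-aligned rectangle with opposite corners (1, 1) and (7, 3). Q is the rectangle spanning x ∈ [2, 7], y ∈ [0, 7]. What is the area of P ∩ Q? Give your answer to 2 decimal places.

|P∩Q|: x∈[2,7], y∈[1,3] → 5·2 = 10.

10.00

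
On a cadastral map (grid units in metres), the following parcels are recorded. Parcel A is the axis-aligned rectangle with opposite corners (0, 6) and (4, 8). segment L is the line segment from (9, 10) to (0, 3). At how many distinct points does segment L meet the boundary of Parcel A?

2

The segment meets the boundary at (3.857,6), (4,6.111).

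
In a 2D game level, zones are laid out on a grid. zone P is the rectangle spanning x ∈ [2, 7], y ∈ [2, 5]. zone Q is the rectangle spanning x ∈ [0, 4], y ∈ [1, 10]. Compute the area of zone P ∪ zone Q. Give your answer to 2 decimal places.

By inclusion–exclusion:
Individual areas: |zone P| = 15, |zone Q| = 36.
|zone P∩zone Q|: x∈[2,4], y∈[2,5] → 2·3 = 6.
|zone P ∪ zone Q| = 51 − 6 = 45.00.

45.00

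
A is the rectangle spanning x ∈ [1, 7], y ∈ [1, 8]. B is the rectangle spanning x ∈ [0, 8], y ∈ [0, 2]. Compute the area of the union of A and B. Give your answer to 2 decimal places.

By inclusion–exclusion:
Individual areas: |A| = 42, |B| = 16.
|A∩B|: x∈[1,7], y∈[1,2] → 6·1 = 6.
|A ∪ B| = 58 − 6 = 52.00.

52.00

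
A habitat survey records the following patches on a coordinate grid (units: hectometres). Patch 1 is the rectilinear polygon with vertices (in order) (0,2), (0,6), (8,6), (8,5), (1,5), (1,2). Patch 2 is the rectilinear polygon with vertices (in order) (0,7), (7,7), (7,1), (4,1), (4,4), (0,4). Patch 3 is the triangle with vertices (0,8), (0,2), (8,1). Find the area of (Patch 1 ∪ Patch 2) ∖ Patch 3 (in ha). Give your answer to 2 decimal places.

|Patch 1 ∪ Patch 2| = 33.
|(Patch 1 ∪ Patch 2) ∩ Patch 3| = 16.0536.
|(Patch 1 ∪ Patch 2) ∖ Patch 3| = 33 − 16.0536 = 16.95.

16.95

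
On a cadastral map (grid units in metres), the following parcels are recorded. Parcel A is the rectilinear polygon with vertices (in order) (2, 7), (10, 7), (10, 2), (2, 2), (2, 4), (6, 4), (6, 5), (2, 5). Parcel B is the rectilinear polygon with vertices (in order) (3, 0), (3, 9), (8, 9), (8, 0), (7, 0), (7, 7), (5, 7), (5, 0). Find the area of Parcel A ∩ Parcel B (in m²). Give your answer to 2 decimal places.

13.00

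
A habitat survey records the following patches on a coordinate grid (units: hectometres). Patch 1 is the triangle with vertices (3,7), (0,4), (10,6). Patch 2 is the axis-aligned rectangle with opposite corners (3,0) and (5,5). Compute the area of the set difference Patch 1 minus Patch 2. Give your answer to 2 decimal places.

|Patch 1| = 12, |Patch 1∩Patch 2| = 0.4.
|Patch 1 ∖ Patch 2| = |Patch 1| − |Patch 1∩Patch 2| = 12 − 0.4 = 11.60.

11.60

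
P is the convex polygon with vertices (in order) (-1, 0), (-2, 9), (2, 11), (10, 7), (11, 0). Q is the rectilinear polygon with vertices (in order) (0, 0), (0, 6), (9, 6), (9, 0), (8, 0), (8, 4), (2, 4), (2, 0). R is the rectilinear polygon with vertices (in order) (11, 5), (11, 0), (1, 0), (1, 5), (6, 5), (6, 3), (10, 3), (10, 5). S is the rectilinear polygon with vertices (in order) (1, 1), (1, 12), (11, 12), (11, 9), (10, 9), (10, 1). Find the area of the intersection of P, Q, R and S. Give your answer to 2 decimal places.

10.00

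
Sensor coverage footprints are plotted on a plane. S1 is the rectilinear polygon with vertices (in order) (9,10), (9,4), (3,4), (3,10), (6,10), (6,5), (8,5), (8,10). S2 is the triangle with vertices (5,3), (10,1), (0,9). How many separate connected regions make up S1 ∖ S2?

2

S1 ∖ S2 splits into 2 disjoint pieces (area 21.775, area 0.8167).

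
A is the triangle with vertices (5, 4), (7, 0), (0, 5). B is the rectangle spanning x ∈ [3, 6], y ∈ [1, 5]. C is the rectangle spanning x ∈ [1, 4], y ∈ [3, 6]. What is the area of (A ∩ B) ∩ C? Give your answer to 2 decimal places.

The region (A ∩ B) ∩ C is the polygon with vertices (3,4.4), (4,4.2), (4,3), (3,3).
By the shoelace formula its area is 1.30.

1.30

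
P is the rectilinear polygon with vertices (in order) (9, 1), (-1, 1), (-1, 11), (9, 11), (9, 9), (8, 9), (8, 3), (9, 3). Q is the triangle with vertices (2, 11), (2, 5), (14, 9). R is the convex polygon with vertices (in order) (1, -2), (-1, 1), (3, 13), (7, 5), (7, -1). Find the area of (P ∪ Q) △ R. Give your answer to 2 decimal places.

|P ∪ Q| = 102.0833.
|(P ∪ Q) ∩ R| = 54.3333.
|(P ∪ Q) △ R| = 102.0833 + 74 − 108.6667 = 67.42.

67.42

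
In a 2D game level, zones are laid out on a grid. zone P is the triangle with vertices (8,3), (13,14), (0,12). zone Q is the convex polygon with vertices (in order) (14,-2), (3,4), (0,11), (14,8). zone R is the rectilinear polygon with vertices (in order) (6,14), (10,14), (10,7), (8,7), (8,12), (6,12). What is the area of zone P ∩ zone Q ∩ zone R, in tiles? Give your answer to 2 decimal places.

4.11

The intersection is the polygon with vertices (10,8.857), (10,7.4), (9.818,7), (8,7), (8,9.286).
By the shoelace formula its area is 4.11.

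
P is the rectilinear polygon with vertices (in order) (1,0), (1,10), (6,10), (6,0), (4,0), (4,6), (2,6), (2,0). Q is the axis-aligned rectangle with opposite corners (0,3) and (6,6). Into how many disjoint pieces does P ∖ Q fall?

3

P ∖ Q splits into 3 disjoint pieces (area 3, area 20, area 6).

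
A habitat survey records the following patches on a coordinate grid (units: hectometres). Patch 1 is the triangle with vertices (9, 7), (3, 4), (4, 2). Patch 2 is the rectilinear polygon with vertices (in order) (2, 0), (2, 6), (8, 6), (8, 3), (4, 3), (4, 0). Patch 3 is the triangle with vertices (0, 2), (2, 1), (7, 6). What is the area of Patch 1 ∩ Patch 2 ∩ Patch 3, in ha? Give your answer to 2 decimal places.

2.78

The intersection is the polygon with vertices (3.111,3.778), (7,6), (4,3), (3.667,2.667).
By the shoelace formula its area is 2.78.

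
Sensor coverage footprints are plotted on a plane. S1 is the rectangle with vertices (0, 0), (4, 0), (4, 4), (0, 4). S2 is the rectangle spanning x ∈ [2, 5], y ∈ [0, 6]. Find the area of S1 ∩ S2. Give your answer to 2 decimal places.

8.00

|S1∩S2|: x∈[2,4], y∈[0,4] → 2·4 = 8.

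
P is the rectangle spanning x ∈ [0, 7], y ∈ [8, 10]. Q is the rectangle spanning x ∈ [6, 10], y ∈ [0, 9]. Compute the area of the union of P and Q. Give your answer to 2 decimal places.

49.00

By inclusion–exclusion:
Individual areas: |P| = 14, |Q| = 36.
|P∩Q|: x∈[6,7], y∈[8,9] → 1·1 = 1.
|P ∪ Q| = 50 − 1 = 49.00.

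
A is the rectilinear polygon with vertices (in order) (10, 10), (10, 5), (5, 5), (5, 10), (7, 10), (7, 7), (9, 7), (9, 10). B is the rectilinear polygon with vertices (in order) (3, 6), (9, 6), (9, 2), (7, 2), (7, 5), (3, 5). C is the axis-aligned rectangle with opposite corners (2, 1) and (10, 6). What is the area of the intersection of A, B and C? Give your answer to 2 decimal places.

The intersection is the polygon with vertices (5,5), (5,6), (9,6), (9,5), (7,5).
By the shoelace formula its area is 4.00.

4.00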